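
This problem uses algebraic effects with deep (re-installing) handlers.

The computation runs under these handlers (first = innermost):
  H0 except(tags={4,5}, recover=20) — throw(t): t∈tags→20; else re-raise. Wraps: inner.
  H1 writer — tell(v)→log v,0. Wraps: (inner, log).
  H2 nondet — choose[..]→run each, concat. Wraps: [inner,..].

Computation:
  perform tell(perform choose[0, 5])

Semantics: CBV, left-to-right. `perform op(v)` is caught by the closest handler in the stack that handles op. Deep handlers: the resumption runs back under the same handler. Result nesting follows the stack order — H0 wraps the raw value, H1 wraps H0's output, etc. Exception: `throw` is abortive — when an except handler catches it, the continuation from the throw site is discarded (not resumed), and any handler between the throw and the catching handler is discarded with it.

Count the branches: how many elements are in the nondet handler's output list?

Answer: 2

Evaluation trace:
choose[0, 5] @ H2
  branch[0] choose=0:
    tell(0) @ H1 ⇒ log+=0
    H0 returns 0
    H1 returns (0, (0))
    H2 returns [(0, (0))]
  branch[1] choose=5:
    tell(5) @ H1 ⇒ log+=5
    H0 returns 0
    H1 returns (0, (5))
    H2 returns [(0, (5))]
= [(0, (0)), (0, (5))]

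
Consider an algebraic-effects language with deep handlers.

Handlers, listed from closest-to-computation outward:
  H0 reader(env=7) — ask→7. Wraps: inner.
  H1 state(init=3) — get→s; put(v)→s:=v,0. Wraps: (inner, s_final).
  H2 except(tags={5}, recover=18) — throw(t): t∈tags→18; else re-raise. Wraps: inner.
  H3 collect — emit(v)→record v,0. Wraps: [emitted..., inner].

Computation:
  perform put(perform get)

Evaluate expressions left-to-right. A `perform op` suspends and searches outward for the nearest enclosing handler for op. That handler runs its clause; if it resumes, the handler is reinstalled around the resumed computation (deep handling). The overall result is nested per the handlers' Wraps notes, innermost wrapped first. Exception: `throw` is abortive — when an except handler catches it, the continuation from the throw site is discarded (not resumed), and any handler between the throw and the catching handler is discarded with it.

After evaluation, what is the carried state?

Working:
get @ H1 ⇒ 3
put(3) @ H1 ⇒ s:=3
H0 returns 0
H1 returns (0, 3)
H2 returns (0, 3)
H3 returns [(0, 3)]
= [(0, 3)]

Answer: 3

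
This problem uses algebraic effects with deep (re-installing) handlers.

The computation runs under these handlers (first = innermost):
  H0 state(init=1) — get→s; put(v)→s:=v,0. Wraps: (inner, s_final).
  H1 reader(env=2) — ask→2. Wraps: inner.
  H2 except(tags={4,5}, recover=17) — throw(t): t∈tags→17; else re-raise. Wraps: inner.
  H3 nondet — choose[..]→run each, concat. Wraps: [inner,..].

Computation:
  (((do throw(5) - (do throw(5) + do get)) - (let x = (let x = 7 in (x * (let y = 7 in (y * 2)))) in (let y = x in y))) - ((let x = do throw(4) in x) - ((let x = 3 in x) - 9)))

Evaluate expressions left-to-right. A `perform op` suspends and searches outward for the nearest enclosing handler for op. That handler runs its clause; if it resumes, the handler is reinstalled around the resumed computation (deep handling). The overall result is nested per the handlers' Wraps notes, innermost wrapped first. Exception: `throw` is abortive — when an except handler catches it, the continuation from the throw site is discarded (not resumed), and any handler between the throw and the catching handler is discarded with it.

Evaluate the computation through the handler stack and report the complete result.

Answer: [17]

Step-by-step:
throw(5) @ H2 caught ⇒ 17
H3 returns [17]
= [17]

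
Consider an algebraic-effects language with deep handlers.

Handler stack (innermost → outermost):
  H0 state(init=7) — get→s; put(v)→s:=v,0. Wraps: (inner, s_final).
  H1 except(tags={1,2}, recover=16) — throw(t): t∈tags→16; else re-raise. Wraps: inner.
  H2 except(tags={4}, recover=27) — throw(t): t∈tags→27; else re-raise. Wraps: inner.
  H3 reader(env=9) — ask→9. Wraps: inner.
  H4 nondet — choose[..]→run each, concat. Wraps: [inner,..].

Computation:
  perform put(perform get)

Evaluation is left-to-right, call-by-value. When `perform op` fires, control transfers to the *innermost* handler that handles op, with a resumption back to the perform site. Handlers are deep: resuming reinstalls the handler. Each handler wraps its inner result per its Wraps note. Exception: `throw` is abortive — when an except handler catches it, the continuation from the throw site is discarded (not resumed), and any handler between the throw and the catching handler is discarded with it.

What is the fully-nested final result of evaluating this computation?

Evaluation trace:
get @ H0 ⇒ 7
put(7) @ H0 ⇒ s:=7
H0 returns (0, 7)
H1 returns (0, 7)
H2 returns (0, 7)
H3 returns (0, 7)
H4 returns [(0, 7)]
= [(0, 7)]

Answer: [(0, 7)]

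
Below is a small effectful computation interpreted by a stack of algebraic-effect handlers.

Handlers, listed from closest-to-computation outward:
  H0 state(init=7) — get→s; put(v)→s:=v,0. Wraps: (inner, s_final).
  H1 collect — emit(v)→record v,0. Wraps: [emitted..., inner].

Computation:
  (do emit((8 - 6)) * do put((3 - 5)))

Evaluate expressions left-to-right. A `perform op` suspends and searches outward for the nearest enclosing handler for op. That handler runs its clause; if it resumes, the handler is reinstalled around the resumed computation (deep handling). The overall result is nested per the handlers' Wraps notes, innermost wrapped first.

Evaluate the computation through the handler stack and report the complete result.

Evaluation trace:
emit(2) @ H1 ⇒ out+=2
put(-2) @ H0 ⇒ s:=-2
H0 returns (0, -2)
H1 returns [2, (0, -2)]
= [2, (0, -2)]

Answer: [2, (0, -2)]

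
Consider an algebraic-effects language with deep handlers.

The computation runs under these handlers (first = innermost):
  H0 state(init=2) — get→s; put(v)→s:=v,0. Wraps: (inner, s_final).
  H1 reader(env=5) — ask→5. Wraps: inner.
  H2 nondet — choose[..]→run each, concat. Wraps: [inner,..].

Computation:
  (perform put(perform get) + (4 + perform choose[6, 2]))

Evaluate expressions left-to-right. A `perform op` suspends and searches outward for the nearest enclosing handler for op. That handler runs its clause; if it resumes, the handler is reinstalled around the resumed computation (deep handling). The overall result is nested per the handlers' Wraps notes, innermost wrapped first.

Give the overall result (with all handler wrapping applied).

Answer: [(10, 2), (6, 2)]

Step-by-step:
get @ H0 ⇒ 2
put(2) @ H0 ⇒ s:=2
choose[6, 2] @ H2
  branch[0] choose=6:
    H0 returns (10, 2)
    H1 returns (10, 2)
    H2 returns [(10, 2)]
  branch[1] choose=2:
    H0 returns (6, 2)
    H1 returns (6, 2)
    H2 returns [(6, 2)]
= [(10, 2), (6, 2)]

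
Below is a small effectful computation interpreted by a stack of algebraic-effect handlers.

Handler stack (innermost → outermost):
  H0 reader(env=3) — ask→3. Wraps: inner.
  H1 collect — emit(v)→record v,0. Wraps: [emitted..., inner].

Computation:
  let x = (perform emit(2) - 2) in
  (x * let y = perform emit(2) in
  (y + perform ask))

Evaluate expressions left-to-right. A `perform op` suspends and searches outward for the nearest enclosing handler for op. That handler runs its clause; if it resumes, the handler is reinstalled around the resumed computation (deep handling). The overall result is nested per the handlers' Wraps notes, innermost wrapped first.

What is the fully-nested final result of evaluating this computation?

Step-by-step:
emit(2) @ H1 ⇒ out+=2
emit(2) @ H1 ⇒ out+=2
ask @ H0 ⇒ 3
H0 returns -6
H1 returns [2, 2, -6]
= [2, 2, -6]

Answer: [2, 2, -6]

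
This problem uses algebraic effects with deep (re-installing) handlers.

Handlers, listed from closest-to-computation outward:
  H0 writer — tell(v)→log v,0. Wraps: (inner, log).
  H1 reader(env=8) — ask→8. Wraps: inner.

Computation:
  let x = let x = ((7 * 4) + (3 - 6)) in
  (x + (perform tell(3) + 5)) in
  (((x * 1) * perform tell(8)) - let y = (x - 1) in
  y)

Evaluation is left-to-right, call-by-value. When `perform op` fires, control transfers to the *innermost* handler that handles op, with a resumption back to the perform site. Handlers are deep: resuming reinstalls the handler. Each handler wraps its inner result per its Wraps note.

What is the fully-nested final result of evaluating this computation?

Answer: (-29, (3, 8))

Working:
tell(3) @ H0 ⇒ log+=3
tell(8) @ H0 ⇒ log+=8
H0 returns (-29, (3, 8))
H1 returns (-29, (3, 8))
= (-29, (3, 8))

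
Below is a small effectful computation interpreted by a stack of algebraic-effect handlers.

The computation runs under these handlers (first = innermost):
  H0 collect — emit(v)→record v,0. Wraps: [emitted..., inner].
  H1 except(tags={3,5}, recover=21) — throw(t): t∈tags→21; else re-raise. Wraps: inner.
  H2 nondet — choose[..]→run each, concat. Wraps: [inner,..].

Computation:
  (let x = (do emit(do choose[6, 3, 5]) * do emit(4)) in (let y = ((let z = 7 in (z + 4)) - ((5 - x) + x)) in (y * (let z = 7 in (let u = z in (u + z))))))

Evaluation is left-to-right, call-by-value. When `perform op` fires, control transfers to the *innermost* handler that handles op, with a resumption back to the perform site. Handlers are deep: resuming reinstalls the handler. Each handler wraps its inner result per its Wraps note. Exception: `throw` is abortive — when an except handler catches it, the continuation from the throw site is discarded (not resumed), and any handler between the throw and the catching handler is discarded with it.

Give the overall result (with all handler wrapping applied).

Step-by-step:
choose[6, 3, 5] @ H2
  branch[0] choose=6:
    emit(6) @ H0 ⇒ out+=6
    emit(4) @ H0 ⇒ out+=4
    H0 returns [6, 4, 84]
    H1 returns [6, 4, 84]
    H2 returns [[6, 4, 84]]
  branch[1] choose=3:
    emit(3) @ H0 ⇒ out+=3
    emit(4) @ H0 ⇒ out+=4
    H0 returns [3, 4, 84]
    H1 returns [3, 4, 84]
    H2 returns [[3, 4, 84]]
  branch[2] choose=5:
    emit(5) @ H0 ⇒ out+=5
    emit(4) @ H0 ⇒ out+=4
    H0 returns [5, 4, 84]
    H1 returns [5, 4, 84]
    H2 returns [[5, 4, 84]]
= [[6, 4, 84], [3, 4, 84], [5, 4, 84]]

Answer: [[6, 4, 84], [3, 4, 84], [5, 4, 84]]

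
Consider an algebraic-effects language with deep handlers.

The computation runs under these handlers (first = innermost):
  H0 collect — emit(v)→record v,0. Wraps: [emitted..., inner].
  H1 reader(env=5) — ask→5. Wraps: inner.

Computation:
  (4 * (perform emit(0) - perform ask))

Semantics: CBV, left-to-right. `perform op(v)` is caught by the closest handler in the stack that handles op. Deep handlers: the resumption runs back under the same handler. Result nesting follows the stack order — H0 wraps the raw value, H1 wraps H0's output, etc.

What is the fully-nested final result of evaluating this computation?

Working:
emit(0) @ H0 ⇒ out+=0
ask @ H1 ⇒ 5
H0 returns [0, -20]
H1 returns [0, -20]
= [0, -20]

Answer: [0, -20]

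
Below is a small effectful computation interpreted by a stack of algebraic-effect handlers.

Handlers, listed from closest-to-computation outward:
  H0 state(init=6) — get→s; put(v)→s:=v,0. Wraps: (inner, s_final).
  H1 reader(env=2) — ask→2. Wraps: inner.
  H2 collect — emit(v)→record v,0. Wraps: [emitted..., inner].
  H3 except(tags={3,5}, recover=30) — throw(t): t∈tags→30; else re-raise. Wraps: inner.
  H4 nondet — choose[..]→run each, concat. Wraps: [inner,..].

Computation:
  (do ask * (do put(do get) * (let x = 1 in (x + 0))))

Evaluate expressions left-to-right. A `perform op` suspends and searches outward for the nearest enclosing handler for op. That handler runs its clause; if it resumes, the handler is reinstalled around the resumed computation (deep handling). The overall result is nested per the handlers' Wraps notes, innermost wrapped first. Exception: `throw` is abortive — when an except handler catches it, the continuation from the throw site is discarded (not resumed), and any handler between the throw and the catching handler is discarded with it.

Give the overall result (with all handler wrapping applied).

Working:
ask @ H1 ⇒ 2
get @ H0 ⇒ 6
put(6) @ H0 ⇒ s:=6
H0 returns (0, 6)
H1 returns (0, 6)
H2 returns [(0, 6)]
H3 returns [(0, 6)]
H4 returns [[(0, 6)]]
= [[(0, 6)]]

Answer: [[(0, 6)]]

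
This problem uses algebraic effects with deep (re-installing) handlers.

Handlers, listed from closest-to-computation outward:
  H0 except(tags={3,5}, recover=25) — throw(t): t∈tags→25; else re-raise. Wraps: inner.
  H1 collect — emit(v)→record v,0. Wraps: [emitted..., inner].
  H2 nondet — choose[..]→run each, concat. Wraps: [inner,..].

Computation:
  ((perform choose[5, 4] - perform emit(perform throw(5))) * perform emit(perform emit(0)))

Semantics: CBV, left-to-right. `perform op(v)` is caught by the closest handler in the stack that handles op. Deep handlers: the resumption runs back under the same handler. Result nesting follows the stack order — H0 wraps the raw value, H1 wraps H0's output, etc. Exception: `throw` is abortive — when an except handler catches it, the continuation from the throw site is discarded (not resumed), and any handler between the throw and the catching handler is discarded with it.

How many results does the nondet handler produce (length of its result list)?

Answer: 2

Working:
choose[5, 4] @ H2
  branch[0] choose=5:
    throw(5) @ H0 caught ⇒ 25
    H1 returns [25]
    H2 returns [[25]]
  branch[1] choose=4:
    throw(5) @ H0 caught ⇒ 25
    H1 returns [25]
    H2 returns [[25]]
= [[25], [25]]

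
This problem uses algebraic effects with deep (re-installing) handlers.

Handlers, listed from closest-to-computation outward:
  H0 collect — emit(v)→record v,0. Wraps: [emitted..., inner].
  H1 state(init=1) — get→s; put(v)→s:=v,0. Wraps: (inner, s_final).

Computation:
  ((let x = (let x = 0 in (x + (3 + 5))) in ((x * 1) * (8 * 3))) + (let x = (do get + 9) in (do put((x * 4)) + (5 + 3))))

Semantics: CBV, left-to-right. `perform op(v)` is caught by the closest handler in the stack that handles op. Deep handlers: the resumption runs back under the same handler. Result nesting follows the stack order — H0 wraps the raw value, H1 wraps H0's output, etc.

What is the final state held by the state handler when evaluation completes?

Answer: 40

Working:
get @ H1 ⇒ 1
put(40) @ H1 ⇒ s:=40
H0 returns [200]
H1 returns ([200], 40)
= ([200], 40)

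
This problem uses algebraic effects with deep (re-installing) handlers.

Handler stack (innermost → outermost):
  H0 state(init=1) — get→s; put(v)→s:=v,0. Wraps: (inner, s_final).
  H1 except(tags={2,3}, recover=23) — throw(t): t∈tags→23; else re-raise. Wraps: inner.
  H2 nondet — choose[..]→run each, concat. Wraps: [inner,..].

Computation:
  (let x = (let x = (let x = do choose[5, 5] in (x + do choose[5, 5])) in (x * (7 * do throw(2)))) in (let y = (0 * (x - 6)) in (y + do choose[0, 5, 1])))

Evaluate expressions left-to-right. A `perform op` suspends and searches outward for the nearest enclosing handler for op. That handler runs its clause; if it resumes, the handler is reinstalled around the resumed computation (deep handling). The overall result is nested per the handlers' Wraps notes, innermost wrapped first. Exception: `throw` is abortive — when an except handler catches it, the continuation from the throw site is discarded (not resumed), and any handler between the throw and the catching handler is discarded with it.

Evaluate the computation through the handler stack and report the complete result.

Step-by-step:
choose[5, 5] @ H2
  branch[0] choose=5:
    choose[5, 5] @ H2
      branch[0] choose=5:
        throw(2) @ H1 caught ⇒ 23
        H2 returns [23]
      branch[1] choose=5:
        throw(2) @ H1 caught ⇒ 23
        H2 returns [23]
  branch[1] choose=5:
    choose[5, 5] @ H2
      branch[0] choose=5:
        throw(2) @ H1 caught ⇒ 23
        H2 returns [23]
      branch[1] choose=5:
        throw(2) @ H1 caught ⇒ 23
        H2 returns [23]
= [23, 23, 23, 23]

Answer: [23, 23, 23, 23]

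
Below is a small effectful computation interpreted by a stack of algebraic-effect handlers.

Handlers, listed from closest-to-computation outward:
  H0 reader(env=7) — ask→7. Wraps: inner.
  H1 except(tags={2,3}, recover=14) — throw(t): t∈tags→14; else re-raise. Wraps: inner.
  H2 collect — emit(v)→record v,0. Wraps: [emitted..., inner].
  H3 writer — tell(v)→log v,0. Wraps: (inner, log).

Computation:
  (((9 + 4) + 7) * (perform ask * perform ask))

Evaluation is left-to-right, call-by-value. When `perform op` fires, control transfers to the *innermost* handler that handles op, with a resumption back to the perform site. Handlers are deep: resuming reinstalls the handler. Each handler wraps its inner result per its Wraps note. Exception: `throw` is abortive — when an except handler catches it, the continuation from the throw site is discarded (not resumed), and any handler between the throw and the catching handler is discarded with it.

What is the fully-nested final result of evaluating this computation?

Answer: ([980], ())

Evaluation trace:
ask @ H0 ⇒ 7
ask @ H0 ⇒ 7
H0 returns 980
H1 returns 980
H2 returns [980]
H3 returns ([980], ())
= ([980], ())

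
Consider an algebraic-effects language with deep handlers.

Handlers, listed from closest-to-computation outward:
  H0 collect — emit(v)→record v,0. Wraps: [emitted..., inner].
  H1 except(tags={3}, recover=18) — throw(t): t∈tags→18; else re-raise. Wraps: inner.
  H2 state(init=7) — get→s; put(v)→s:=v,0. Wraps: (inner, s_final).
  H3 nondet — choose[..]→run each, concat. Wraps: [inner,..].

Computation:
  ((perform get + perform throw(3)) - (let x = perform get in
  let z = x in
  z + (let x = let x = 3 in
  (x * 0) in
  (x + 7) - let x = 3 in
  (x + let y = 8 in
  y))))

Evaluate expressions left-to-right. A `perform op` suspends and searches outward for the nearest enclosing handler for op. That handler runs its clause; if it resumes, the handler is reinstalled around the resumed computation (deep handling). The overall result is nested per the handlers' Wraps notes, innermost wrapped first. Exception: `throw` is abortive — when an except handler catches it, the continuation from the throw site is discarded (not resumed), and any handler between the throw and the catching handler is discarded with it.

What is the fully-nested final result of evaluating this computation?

Answer: [(18, 7)]

Working:
get @ H2 ⇒ 7
throw(3) @ H1 caught ⇒ 18
H2 returns (18, 7)
H3 returns [(18, 7)]
= [(18, 7)]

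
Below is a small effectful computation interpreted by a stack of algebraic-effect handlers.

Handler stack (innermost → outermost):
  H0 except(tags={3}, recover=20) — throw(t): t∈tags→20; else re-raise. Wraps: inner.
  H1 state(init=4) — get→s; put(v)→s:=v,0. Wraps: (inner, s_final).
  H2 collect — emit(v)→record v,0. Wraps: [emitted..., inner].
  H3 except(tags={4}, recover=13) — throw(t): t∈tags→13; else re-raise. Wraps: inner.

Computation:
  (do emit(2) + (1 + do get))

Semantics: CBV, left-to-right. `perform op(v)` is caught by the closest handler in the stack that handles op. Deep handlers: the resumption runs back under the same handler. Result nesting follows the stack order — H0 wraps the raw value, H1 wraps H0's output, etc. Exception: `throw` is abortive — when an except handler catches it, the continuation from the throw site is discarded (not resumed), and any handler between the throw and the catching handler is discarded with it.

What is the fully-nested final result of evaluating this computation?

Answer: [2, (5, 4)]

Evaluation trace:
emit(2) @ H2 ⇒ out+=2
get @ H1 ⇒ 4
H0 returns 5
H1 returns (5, 4)
H2 returns [2, (5, 4)]
H3 returns [2, (5, 4)]
= [2, (5, 4)]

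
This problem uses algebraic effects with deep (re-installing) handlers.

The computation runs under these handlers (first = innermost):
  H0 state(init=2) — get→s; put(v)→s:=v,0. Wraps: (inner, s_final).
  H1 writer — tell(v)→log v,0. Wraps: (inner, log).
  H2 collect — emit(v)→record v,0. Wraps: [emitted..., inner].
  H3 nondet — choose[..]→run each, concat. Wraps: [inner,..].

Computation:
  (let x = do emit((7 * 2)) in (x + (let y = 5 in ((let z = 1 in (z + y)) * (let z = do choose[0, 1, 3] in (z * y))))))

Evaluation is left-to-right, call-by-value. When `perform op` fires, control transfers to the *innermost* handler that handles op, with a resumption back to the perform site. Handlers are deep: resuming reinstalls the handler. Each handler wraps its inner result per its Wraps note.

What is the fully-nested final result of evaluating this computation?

Answer: [[14, ((0, 2), ())], [14, ((30, 2), ())], [14, ((90, 2), ())]]

Working:
emit(14) @ H2 ⇒ out+=14
choose[0, 1, 3] @ H3
  branch[0] choose=0:
    H0 returns (0, 2)
    H1 returns ((0, 2), ())
    H2 returns [14, ((0, 2), ())]
    H3 returns [[14, ((0, 2), ())]]
  branch[1] choose=1:
    H0 returns (30, 2)
    H1 returns ((30, 2), ())
    H2 returns [14, ((30, 2), ())]
    H3 returns [[14, ((30, 2), ())]]
  branch[2] choose=3:
    H0 returns (90, 2)
    H1 returns ((90, 2), ())
    H2 returns [14, ((90, 2), ())]
    H3 returns [[14, ((90, 2), ())]]
= [[14, ((0, 2), ())], [14, ((30, 2), ())], [14, ((90, 2), ())]]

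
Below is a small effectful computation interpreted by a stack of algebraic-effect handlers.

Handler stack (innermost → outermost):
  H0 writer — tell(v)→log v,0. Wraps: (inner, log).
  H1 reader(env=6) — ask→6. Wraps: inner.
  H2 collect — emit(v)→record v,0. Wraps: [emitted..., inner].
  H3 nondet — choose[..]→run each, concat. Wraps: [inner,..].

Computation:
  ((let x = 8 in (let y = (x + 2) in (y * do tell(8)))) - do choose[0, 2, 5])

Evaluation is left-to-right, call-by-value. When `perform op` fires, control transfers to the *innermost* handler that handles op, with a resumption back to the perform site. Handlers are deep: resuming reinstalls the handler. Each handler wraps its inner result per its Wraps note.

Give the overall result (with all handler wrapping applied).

Evaluation trace:
tell(8) @ H0 ⇒ log+=8
choose[0, 2, 5] @ H3
  branch[0] choose=0:
    H0 returns (0, (8))
    H1 returns (0, (8))
    H2 returns [(0, (8))]
    H3 returns [[(0, (8))]]
  branch[1] choose=2:
    H0 returns (-2, (8))
    H1 returns (-2, (8))
    H2 returns [(-2, (8))]
    H3 returns [[(-2, (8))]]
  branch[2] choose=5:
    H0 returns (-5, (8))
    H1 returns (-5, (8))
    H2 returns [(-5, (8))]
    H3 returns [[(-5, (8))]]
= [[(0, (8))], [(-2, (8))], [(-5, (8))]]

Answer: [[(0, (8))], [(-2, (8))], [(-5, (8))]]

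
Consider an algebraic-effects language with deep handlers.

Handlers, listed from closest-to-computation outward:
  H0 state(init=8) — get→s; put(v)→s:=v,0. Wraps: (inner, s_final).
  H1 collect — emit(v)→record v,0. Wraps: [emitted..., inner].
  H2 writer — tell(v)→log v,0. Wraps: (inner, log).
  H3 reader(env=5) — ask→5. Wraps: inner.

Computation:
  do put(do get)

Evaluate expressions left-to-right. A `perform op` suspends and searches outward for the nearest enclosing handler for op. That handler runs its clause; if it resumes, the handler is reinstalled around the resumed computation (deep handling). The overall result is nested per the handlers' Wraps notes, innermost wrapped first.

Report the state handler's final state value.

Working:
get @ H0 ⇒ 8
put(8) @ H0 ⇒ s:=8
H0 returns (0, 8)
H1 returns [(0, 8)]
H2 returns ([(0, 8)], ())
H3 returns ([(0, 8)], ())
= ([(0, 8)], ())

Answer: 8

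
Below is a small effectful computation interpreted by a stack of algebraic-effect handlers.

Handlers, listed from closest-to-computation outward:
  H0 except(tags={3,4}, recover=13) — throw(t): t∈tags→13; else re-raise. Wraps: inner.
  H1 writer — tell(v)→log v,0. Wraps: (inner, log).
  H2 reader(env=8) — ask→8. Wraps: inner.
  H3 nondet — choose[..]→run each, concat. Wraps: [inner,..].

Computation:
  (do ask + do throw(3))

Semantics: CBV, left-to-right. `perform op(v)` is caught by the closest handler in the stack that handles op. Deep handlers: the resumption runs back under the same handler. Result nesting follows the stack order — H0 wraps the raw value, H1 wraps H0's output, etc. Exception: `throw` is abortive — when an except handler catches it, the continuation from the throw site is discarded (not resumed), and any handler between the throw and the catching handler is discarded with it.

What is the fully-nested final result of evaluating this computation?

Answer: [(13, ())]

Working:
ask @ H2 ⇒ 8
throw(3) @ H0 caught ⇒ 13
H1 returns (13, ())
H2 returns (13, ())
H3 returns [(13, ())]
= [(13, ())]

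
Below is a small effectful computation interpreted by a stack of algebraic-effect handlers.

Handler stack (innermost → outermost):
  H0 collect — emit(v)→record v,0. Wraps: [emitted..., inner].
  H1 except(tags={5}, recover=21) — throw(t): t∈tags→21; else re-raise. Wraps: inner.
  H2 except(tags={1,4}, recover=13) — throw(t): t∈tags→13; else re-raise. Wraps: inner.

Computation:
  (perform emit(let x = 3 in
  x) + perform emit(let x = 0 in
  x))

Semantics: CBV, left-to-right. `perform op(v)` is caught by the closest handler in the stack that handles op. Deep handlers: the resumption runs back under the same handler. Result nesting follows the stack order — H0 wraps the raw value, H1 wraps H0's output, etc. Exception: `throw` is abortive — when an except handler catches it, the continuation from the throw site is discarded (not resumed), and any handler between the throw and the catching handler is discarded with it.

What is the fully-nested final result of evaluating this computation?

Working:
emit(3) @ H0 ⇒ out+=3
emit(0) @ H0 ⇒ out+=0
H0 returns [3, 0, 0]
H1 returns [3, 0, 0]
H2 returns [3, 0, 0]
= [3, 0, 0]

Answer: [3, 0, 0]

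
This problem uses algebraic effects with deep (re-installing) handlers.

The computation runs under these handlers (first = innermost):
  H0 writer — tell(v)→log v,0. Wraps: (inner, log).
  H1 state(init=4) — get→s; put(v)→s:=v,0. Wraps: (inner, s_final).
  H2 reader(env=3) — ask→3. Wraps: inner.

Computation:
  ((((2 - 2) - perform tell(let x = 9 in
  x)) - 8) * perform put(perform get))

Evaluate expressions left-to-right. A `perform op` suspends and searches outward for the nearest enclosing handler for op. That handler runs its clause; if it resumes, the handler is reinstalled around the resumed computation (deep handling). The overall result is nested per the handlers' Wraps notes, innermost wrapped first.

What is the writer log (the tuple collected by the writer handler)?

Working:
tell(9) @ H0 ⇒ log+=9
get @ H1 ⇒ 4
put(4) @ H1 ⇒ s:=4
H0 returns (0, (9))
H1 returns ((0, (9)), 4)
H2 returns ((0, (9)), 4)
= ((0, (9)), 4)

Answer: (9)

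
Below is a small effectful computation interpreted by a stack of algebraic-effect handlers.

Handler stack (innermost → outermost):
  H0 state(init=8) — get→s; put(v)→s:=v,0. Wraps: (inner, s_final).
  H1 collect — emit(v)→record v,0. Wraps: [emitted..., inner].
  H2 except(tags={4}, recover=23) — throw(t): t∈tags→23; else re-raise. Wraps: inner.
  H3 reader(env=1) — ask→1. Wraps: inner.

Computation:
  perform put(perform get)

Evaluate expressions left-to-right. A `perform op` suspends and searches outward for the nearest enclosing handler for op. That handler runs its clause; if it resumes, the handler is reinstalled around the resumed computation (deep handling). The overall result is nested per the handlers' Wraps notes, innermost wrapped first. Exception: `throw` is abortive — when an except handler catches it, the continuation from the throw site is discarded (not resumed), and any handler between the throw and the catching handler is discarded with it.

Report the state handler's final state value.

Answer: 8

Evaluation trace:
get @ H0 ⇒ 8
put(8) @ H0 ⇒ s:=8
H0 returns (0, 8)
H1 returns [(0, 8)]
H2 returns [(0, 8)]
H3 returns [(0, 8)]
= [(0, 8)]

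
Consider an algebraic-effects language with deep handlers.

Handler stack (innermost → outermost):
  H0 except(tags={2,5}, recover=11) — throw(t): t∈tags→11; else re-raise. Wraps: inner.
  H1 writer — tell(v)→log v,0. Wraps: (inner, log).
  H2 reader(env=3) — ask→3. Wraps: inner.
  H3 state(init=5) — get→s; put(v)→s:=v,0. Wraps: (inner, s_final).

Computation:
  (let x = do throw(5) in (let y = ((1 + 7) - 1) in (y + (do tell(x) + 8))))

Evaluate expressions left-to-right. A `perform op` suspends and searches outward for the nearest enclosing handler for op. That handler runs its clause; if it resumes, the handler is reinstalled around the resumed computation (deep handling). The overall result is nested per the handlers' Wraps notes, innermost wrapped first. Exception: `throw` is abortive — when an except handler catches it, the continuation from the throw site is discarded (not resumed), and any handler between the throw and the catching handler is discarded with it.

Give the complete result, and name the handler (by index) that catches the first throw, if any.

Working:
throw(5) @ H0 caught ⇒ 11
H1 returns (11, ())
H2 returns (11, ())
H3 returns ((11, ()), 5)
= ((11, ()), 5)

Answer: ((11, ()), 5) ; first throw caught by: H0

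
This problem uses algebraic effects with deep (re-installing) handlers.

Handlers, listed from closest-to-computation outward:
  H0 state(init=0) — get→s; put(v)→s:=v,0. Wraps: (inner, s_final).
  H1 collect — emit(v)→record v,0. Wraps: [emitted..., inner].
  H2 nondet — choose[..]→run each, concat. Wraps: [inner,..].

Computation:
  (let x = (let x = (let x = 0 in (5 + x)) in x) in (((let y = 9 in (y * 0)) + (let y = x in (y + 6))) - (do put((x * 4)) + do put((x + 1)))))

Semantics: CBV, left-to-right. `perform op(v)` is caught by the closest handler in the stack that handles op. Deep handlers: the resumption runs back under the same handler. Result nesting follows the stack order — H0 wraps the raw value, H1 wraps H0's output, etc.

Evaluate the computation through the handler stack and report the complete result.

Evaluation trace:
put(20) @ H0 ⇒ s:=20
put(6) @ H0 ⇒ s:=6
H0 returns (11, 6)
H1 returns [(11, 6)]
H2 returns [[(11, 6)]]
= [[(11, 6)]]

Answer: [[(11, 6)]]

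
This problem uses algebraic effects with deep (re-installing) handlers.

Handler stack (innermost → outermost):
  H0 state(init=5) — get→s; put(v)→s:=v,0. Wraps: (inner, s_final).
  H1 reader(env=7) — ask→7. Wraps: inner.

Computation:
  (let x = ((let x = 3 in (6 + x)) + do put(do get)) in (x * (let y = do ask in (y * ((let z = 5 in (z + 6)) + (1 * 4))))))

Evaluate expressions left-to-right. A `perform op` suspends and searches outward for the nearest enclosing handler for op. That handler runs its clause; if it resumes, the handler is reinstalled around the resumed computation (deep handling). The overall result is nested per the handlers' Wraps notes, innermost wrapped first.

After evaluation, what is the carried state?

Answer: 5

Evaluation trace:
get @ H0 ⇒ 5
put(5) @ H0 ⇒ s:=5
ask @ H1 ⇒ 7
H0 returns (945, 5)
H1 returns (945, 5)
= (945, 5)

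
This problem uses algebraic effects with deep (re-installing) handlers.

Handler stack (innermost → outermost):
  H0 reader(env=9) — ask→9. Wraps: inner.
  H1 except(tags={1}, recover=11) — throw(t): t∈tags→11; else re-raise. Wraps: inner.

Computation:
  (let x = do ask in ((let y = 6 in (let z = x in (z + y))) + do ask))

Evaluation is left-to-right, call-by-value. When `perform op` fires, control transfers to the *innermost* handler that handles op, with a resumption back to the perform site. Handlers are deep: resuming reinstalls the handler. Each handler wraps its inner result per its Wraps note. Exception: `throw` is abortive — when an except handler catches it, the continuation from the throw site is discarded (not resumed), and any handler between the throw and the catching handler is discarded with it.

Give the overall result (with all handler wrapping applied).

Answer: 24

Evaluation trace:
ask @ H0 ⇒ 9
ask @ H0 ⇒ 9
H0 returns 24
H1 returns 24
= 24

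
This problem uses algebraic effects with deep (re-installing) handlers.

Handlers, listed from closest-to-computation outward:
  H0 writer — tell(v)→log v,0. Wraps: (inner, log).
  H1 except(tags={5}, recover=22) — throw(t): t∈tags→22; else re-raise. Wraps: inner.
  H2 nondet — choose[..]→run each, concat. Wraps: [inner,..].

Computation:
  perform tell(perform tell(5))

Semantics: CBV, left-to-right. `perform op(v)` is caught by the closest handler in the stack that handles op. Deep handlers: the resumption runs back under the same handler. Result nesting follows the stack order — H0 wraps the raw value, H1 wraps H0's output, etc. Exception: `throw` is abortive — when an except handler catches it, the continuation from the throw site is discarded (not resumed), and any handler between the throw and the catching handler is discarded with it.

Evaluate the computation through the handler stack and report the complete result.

Working:
tell(5) @ H0 ⇒ log+=5
tell(0) @ H0 ⇒ log+=0
H0 returns (0, (5, 0))
H1 returns (0, (5, 0))
H2 returns [(0, (5, 0))]
= [(0, (5, 0))]

Answer: [(0, (5, 0))]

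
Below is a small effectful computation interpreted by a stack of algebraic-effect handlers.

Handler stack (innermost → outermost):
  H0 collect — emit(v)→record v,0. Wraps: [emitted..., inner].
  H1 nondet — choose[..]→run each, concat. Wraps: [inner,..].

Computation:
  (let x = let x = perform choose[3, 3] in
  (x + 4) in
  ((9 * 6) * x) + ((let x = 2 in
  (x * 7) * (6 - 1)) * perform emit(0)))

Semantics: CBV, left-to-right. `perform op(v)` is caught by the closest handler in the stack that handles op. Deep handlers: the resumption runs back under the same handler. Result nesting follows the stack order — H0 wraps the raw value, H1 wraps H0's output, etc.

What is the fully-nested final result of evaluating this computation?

Answer: [[0, 378], [0, 378]]

Evaluation trace:
choose[3, 3] @ H1
  branch[0] choose=3:
    emit(0) @ H0 ⇒ out+=0
    H0 returns [0, 378]
    H1 returns [[0, 378]]
  branch[1] choose=3:
    emit(0) @ H0 ⇒ out+=0
    H0 returns [0, 378]
    H1 returns [[0, 378]]
= [[0, 378], [0, 378]]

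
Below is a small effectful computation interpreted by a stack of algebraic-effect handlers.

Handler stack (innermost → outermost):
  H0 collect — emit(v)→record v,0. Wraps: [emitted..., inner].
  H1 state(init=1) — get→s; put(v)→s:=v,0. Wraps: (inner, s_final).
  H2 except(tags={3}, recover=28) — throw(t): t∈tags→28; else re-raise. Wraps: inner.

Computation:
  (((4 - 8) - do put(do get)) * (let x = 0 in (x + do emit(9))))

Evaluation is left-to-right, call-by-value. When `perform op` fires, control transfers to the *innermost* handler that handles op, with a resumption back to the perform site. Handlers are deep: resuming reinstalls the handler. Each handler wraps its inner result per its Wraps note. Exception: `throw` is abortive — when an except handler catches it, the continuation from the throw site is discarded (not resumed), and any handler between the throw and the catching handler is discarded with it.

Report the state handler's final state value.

Step-by-step:
get @ H1 ⇒ 1
put(1) @ H1 ⇒ s:=1
emit(9) @ H0 ⇒ out+=9
H0 returns [9, 0]
H1 returns ([9, 0], 1)
H2 returns ([9, 0], 1)
= ([9, 0], 1)

Answer: 1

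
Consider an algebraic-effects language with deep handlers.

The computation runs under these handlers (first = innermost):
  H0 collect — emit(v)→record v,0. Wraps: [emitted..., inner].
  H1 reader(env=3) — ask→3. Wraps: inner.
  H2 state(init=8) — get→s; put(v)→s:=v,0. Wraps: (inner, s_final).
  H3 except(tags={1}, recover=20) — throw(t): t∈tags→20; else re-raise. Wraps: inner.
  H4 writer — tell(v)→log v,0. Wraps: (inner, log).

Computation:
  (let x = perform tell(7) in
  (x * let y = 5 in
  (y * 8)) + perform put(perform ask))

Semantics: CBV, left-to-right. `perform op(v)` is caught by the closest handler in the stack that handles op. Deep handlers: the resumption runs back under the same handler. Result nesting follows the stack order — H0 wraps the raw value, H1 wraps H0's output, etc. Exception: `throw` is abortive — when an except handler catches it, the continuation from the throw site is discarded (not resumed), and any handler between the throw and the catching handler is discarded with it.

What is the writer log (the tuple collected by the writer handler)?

Answer: (7)

Step-by-step:
tell(7) @ H4 ⇒ log+=7
ask @ H1 ⇒ 3
put(3) @ H2 ⇒ s:=3
H0 returns [0]
H1 returns [0]
H2 returns ([0], 3)
H3 returns ([0], 3)
H4 returns (([0], 3), (7))
= (([0], 3), (7))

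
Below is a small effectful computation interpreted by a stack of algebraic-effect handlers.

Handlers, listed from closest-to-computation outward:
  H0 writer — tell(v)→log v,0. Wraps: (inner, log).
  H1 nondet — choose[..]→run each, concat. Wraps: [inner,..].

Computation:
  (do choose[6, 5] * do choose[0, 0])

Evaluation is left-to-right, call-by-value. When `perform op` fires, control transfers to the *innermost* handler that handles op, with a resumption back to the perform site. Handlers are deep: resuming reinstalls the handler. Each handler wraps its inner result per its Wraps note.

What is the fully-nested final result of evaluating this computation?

Answer: [(0, ()), (0, ()), (0, ()), (0, ())]

Evaluation trace:
choose[6, 5] @ H1
  branch[0] choose=6:
    choose[0, 0] @ H1
      branch[0] choose=0:
        H0 returns (0, ())
        H1 returns [(0, ())]
      branch[1] choose=0:
        H0 returns (0, ())
        H1 returns [(0, ())]
  branch[1] choose=5:
    choose[0, 0] @ H1
      branch[0] choose=0:
        H0 returns (0, ())
        H1 returns [(0, ())]
      branch[1] choose=0:
        H0 returns (0, ())
        H1 returns [(0, ())]
= [(0, ()), (0, ()), (0, ()), (0, ())]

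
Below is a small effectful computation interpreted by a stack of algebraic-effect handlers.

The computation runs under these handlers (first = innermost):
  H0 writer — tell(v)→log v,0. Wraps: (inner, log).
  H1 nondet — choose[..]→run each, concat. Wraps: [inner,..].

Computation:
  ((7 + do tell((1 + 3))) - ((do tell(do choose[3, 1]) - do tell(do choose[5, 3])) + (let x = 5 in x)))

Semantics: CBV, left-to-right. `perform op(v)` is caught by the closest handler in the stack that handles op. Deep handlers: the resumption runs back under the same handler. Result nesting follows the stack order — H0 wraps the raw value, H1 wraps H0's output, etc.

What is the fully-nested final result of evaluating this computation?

Working:
tell(4) @ H0 ⇒ log+=4
choose[3, 1] @ H1
  branch[0] choose=3:
    tell(3) @ H0 ⇒ log+=3
    choose[5, 3] @ H1
      branch[0] choose=5:
        tell(5) @ H0 ⇒ log+=5
        H0 returns (2, (4, 3, 5))
        H1 returns [(2, (4, 3, 5))]
      branch[1] choose=3:
        tell(3) @ H0 ⇒ log+=3
        H0 returns (2, (4, 3, 3))
        H1 returns [(2, (4, 3, 3))]
  branch[1] choose=1:
    tell(1) @ H0 ⇒ log+=1
    choose[5, 3] @ H1
      branch[0] choose=5:
        tell(5) @ H0 ⇒ log+=5
        H0 returns (2, (4, 1, 5))
        H1 returns [(2, (4, 1, 5))]
      branch[1] choose=3:
        tell(3) @ H0 ⇒ log+=3
        H0 returns (2, (4, 1, 3))
        H1 returns [(2, (4, 1, 3))]
= [(2, (4, 3, 5)), (2, (4, 3, 3)), (2, (4, 1, 5)), (2, (4, 1, 3))]

Answer: [(2, (4, 3, 5)), (2, (4, 3, 3)), (2, (4, 1, 5)), (2, (4, 1, 3))]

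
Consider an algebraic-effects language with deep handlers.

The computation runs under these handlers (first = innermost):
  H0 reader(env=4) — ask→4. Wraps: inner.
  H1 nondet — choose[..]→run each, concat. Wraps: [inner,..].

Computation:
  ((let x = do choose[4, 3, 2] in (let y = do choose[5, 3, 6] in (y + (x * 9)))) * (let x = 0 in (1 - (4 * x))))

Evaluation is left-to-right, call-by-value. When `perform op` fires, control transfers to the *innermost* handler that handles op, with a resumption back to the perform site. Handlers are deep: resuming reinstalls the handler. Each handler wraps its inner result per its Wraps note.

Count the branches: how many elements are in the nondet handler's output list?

Evaluation trace:
choose[4, 3, 2] @ H1
  branch[0] choose=4:
    choose[5, 3, 6] @ H1
      branch[0] choose=5:
        H0 returns 41
        H1 returns [41]
      branch[1] choose=3:
        H0 returns 39
        H1 returns [39]
      branch[2] choose=6:
        H0 returns 42
        H1 returns [42]
  branch[1] choose=3:
    choose[5, 3, 6] @ H1
      branch[0] choose=5:
        H0 returns 32
        H1 returns [32]
      branch[1] choose=3:
        H0 returns 30
        H1 returns [30]
      branch[2] choose=6:
        H0 returns 33
        H1 returns [33]
  branch[2] choose=2:
    choose[5, 3, 6] @ H1
      branch[0] choose=5:
        H0 returns 23
        H1 returns [23]
      branch[1] choose=3:
        H0 returns 21
        H1 returns [21]
      branch[2] choose=6:
        H0 returns 24
        H1 returns [24]
= [41, 39, 42, 32, 30, 33, 23, 21, 24]

Answer: 9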